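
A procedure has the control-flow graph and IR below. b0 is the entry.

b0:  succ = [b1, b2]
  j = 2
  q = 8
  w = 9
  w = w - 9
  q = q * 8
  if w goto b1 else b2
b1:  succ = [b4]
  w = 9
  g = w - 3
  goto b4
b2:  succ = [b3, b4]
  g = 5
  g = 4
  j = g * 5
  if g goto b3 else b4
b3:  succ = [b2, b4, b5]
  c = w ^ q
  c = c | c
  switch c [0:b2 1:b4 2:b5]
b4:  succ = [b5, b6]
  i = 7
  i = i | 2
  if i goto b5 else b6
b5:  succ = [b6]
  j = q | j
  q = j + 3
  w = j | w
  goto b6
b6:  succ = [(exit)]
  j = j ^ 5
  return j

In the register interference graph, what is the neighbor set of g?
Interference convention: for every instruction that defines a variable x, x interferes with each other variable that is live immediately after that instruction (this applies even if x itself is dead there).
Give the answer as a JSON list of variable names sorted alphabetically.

Answer: ["j", "q", "w"]

Working:
def/use:
  b0: def={j,q,w} ue=∅
  b1: def={g,w} ue=∅
  b2: def={g,j} ue=∅
  b3: def={c} ue={q,w}
  b4: def={i} ue=∅
  b5: def={j,q,w} ue={j,q,w}
  b6: def={j} ue={j}

Live sets:
  b0 li=∅ lo={j,q,w}
  b1 li={j,q} lo={j,q,w}
  b2 li={q,w} lo={j,q,w}
  b3 li={j,q,w} lo={j,q,w}
  b4 li={j,q,w} lo={j,q,w}
  b5 li={j,q,w} lo={j}
  b6 li={j} lo=∅

Conflict graph:
  c: {j,q,w}
  g: {j,q,w}
  i: {j,q,w}
  j: {c,g,i,q,w}
  q: {c,g,i,j,w}
  w: {c,g,i,j,q}

N(g) = ["j", "q", "w"]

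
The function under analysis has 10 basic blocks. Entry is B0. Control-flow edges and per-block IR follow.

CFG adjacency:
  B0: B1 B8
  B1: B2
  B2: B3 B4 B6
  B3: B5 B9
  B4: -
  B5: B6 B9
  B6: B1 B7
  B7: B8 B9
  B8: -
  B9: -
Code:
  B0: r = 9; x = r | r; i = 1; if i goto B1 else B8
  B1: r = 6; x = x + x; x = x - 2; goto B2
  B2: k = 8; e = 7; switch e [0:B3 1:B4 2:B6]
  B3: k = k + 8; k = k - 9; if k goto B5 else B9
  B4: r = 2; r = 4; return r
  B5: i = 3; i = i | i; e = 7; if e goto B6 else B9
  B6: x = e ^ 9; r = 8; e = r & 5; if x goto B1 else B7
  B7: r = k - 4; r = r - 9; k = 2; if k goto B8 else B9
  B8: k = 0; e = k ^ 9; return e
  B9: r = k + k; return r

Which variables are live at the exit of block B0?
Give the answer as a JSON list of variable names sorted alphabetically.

Block summaries:
  B0: def={i,r,x} ue=∅
  B1: def={r,x} ue={x}
  B2: def={e,k} ue=∅
  B3: def={k} ue={k}
  B4: def={r} ue=∅
  B5: def={e,i} ue=∅
  B6: def={e,r,x} ue={e}
  B7: def={k,r} ue={k}
  B8: def={e,k} ue=∅
  B9: def={r} ue={k}

Live sets:
  B0: in=∅ out={x}
  B1: in={x} out=∅
  B2: in=∅ out={e,k}
  B3: in={k} out={k}
  B4: in=∅ out=∅
  B5: in={k} out={e,k}
  B6: in={e,k} out={k,x}
  B7: in={k} out={k}
  B8: in=∅ out=∅
  B9: in={k} out=∅

live-out(B0) = ["x"]

Answer: ["x"]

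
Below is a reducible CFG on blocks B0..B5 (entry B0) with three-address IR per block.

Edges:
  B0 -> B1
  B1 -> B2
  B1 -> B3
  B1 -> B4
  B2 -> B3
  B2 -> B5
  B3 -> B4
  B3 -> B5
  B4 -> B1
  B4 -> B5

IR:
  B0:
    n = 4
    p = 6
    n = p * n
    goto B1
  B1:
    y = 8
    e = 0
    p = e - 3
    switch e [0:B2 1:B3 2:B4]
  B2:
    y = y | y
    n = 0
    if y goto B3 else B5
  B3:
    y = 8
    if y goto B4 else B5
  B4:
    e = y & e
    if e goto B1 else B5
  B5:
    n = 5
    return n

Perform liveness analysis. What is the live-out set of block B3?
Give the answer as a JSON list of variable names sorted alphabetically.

Answer: ["e", "y"]

Analysis:
def/use:
  B0: def={n,p} ue=∅
  B1: def={e,p,y} ue=∅
  B2: def={n,y} ue={y}
  B3: def={y} ue=∅
  B4: def={e} ue={e,y}
  B5: def={n} ue=∅

Liveness:
  B0: in=∅ out=∅
  B1: in=∅ out={e,y}
  B2: in={e,y} out={e}
  B3: in={e} out={e,y}
  B4: in={e,y} out=∅
  B5: in=∅ out=∅

live-out(B3) = ["e", "y"]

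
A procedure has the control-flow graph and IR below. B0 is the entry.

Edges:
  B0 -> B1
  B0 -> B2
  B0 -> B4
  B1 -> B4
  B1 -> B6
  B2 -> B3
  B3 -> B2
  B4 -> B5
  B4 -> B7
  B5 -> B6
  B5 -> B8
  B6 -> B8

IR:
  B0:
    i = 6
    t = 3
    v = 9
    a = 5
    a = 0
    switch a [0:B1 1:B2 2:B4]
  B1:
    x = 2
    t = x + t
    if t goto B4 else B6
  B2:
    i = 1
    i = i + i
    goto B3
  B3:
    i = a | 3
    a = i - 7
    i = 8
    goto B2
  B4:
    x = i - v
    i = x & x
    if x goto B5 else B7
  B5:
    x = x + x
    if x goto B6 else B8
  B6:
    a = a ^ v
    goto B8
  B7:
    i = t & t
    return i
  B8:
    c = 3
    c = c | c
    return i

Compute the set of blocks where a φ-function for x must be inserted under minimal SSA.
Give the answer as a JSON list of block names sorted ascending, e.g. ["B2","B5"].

Answer: ["B4", "B6", "B8"]

Analysis:
idom tree: B1←B0 B2←B0 B3←B2 B4←B0 B5←B4 B6←B0 B7←B4 B8←B0
Join-block Dom:
  B2: preds {B0,B3}: {B0} ∩ {B0,B2,B3} = {B0}; idom=B0
  B4: preds {B0,B1}: {B0} ∩ {B0,B1} = {B0}; idom=B0
  B6: preds {B1,B5}: {B0,B1} ∩ {B0,B4,B5} = {B0}; idom=B0
  B8: preds {B5,B6}: {B0,B4,B5} ∩ {B0,B6} = {B0}; idom=B0

DF walk-up:
  B2←B0: walk · to B0
  B2←B3: walk B3→B2 to B0
  B4←B0: walk · to B0
  B4←B1: walk B1 to B0
  B6←B1: walk B1 to B0
  B6←B5: walk B5→B4 to B0
  B8←B5: walk B5→B4 to B0
  B8←B6: walk B6 to B0
  B0 → ∅
  B1 → {B4,B6}
  B2 → {B2}
  B3 → {B2}
  B4 → {B6,B8}
  B5 → {B6,B8}
  B6 → {B8}
  B7 → ∅
  B8 → ∅

φ for x: defs {B1,B4,B5}
  DF⁺ = {B4,B6,B8}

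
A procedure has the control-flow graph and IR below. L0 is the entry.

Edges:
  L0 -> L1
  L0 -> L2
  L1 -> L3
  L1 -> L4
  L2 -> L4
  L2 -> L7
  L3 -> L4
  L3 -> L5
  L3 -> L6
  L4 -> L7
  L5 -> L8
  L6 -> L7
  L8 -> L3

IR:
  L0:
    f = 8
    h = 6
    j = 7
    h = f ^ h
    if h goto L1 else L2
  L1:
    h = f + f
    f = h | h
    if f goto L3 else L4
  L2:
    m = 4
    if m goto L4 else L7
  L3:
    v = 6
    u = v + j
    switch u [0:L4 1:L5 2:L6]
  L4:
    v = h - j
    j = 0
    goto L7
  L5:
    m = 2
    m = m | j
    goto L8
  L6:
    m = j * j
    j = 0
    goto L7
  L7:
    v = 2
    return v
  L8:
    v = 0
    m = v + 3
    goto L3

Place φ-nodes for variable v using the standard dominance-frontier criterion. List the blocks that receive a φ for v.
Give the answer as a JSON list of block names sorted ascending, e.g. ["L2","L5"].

Answer: ["L3", "L4", "L7"]

Working:
idom tree: L1←L0 L2←L0 L3←L1 L4←L0 L5←L3 L6←L3 L7←L0 L8←L5
Join-block Dom:
  L3: preds {L1,L8}: {L0,L1} ∩ {L0,L1,L3,L5,L8} = {L0,L1}; idom=L1
  L4: preds {L1,L2,L3}: {L0,L1} ∩ {L0,L2} ∩ {L0,L1,L3} = {L0}; idom=L0
  L7: preds {L2,L4,L6}: {L0,L2} ∩ {L0,L4} ∩ {L0,L1,L3,L6} = {L0}; idom=L0

Frontier:
  L3←L1: walk · to L1
  L3←L8: walk L8→L5→L3 to L1
  L4←L1: walk L1 to L0
  L4←L2: walk L2 to L0
  L4←L3: walk L3→L1 to L0
  L7←L2: walk L2 to L0
  L7←L4: walk L4 to L0
  L7←L6: walk L6→L3→L1 to L0
  DF(L0)=∅
  DF(L1)={L4,L7}
  DF(L2)={L4,L7}
  DF(L3)={L3,L4,L7}
  DF(L4)={L7}
  DF(L5)={L3}
  DF(L6)={L7}
  DF(L7)=∅
  DF(L8)={L3}

φ for v: defs {L3,L4,L7,L8}
  DF⁺ = {L3,L4,L7}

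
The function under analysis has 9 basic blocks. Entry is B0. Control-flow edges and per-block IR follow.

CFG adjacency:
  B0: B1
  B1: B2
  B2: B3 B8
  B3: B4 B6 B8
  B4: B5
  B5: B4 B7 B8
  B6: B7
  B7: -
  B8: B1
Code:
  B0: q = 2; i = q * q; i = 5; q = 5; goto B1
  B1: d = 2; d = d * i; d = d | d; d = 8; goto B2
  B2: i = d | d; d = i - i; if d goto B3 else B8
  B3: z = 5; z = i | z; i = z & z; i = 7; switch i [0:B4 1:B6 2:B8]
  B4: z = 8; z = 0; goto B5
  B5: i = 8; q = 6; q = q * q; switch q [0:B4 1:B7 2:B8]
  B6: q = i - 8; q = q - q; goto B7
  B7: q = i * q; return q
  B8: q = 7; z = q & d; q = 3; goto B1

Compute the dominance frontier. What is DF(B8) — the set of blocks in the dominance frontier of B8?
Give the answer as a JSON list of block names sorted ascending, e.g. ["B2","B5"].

idom tree: B1←B0 B2←B1 B3←B2 B4←B3 B5←B4 B6←B3 B7←B3 B8←B2
Join-block Dom:
  B1: preds {B0,B8}: {B0} ∩ {B0,B1,B2,B8} = {B0}; idom=B0
  B4: preds {B3,B5}: {B0,B1,B2,B3} ∩ {B0,B1,B2,B3,B4,B5} = {B0,B1,B2,B3}; idom=B3
  B7: preds {B5,B6}: {B0,B1,B2,B3,B4,B5} ∩ {B0,B1,B2,B3,B6} = {B0,B1,B2,B3}; idom=B3
  B8: preds {B2,B3,B5}: {B0,B1,B2} ∩ {B0,B1,B2,B3} ∩ {B0,B1,B2,B3,B4,B5} = {B0,B1,B2}; idom=B2

DF derivation:
  B1←B0: walk · to B0
  B1←B8: walk B8→B2→B1 to B0
  B4←B3: walk · to B3
  B4←B5: walk B5→B4 to B3
  B7←B5: walk B5→B4 to B3
  B7←B6: walk B6 to B3
  B8←B2: walk · to B2
  B8←B3: walk B3 to B2
  B8←B5: walk B5→B4→B3 to B2
  B0: DF=∅
  B1: DF={B1}
  B2: DF={B1}
  B3: DF={B8}
  B4: DF={B4,B7,B8}
  B5: DF={B4,B7,B8}
  B6: DF={B7}
  B7: DF=∅
  B8: DF={B1}

DF(B8) = ["B1"]

Answer: ["B1"]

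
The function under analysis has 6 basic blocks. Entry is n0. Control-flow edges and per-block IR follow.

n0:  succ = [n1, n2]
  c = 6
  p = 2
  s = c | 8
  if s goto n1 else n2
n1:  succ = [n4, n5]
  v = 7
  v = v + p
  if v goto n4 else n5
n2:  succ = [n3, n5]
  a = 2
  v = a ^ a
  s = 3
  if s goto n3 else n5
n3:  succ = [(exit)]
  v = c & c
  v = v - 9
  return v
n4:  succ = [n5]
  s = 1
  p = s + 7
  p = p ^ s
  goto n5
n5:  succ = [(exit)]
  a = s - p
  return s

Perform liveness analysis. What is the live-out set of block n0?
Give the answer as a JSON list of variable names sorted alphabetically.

Answer: ["c", "p", "s"]

Working:
Block summaries:
  n0: {c,p,s} / ∅
  n1: {v} / {p}
  n2: {a,s,v} / ∅
  n3: {v} / {c}
  n4: {p,s} / ∅
  n5: {a} / {p,s}

Live sets:
  live n0: ∅→{c,p,s}
  live n1: {p,s}→{p,s}
  live n2: {c,p}→{c,p,s}
  live n3: {c}→∅
  live n4: ∅→{p,s}
  live n5: {p,s}→∅

live-out(n0) = ["c", "p", "s"]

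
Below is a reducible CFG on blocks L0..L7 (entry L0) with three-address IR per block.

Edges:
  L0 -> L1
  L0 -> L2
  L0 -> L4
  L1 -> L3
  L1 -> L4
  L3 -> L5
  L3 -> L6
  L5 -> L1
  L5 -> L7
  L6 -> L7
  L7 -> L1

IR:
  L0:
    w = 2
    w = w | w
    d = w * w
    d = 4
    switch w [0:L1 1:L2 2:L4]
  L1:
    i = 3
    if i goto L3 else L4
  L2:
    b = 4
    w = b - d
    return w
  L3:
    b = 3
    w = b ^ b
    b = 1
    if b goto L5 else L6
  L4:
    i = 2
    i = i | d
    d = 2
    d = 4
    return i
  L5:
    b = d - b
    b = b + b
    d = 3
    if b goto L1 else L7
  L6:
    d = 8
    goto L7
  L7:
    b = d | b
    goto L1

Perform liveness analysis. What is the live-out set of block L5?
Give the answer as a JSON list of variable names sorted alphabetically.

Answer: ["b", "d"]

Analysis:
def/use:
  L0 def {d,w} use ∅
  L1 def {i} use ∅
  L2 def {b,w} use {d}
  L3 def {b,w} use ∅
  L4 def {d,i} use {d}
  L5 def {b,d} use {b,d}
  L6 def {d} use ∅
  L7 def {b} use {b,d}

Liveness:
  L0 li=∅ lo={d}
  L1 li={d} lo={d}
  L2 li={d} lo=∅
  L3 li={d} lo={b,d}
  L4 li={d} lo=∅
  L5 li={b,d} lo={b,d}
  L6 li={b} lo={b,d}
  L7 li={b,d} lo={d}

live-out(L5) = ["b", "d"]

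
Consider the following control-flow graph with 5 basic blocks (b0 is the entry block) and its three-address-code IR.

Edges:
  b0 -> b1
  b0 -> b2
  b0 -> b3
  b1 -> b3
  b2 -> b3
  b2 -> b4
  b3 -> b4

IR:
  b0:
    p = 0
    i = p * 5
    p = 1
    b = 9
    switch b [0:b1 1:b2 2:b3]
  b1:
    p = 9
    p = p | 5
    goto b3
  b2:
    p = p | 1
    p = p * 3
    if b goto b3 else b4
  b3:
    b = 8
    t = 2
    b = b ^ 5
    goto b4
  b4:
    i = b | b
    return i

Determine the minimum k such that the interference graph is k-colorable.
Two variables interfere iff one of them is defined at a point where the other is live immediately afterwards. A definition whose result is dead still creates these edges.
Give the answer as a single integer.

Per-block:
  b0: {b,i,p} / ∅
  b1: {p} / ∅
  b2: {p} / {b,p}
  b3: {b,t} / ∅
  b4: {i} / {b}

Backward fixpoint:
  b0 li=∅ lo={b,p}
  b1 li=∅ lo=∅
  b2 li={b,p} lo={b}
  b3 li=∅ lo={b}
  b4 li={b} lo=∅

Conflict graph:
  b↔{p,t}
  i↔∅
  p↔{b}
  t↔{b}

Chromatic number:
  lower bound: {b,p} mutually conflict ⇒ χ ≥ 2
  assign b→c0 i→c0 p→c1 t→c1 — no edge inside a register ⇒ χ ≤ 2
  χ = 2

Answer: 2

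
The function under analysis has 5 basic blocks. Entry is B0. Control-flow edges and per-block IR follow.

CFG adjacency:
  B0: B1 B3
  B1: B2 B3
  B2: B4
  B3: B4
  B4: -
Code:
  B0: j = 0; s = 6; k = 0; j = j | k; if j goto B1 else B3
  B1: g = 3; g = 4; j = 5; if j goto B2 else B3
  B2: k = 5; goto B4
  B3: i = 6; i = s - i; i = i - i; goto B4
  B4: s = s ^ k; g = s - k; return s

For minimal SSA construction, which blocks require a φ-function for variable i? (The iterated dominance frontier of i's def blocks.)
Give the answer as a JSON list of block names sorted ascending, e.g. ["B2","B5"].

idom tree: B1←B0 B2←B1 B3←B0 B4←B0
Dom at joins:
  B3: preds {B0,B1}: {B0} ∩ {B0,B1} = {B0}; idom=B0
  B4: preds {B2,B3}: {B0,B1,B2} ∩ {B0,B3} = {B0}; idom=B0

DF derivation:
  B3←B0: walk · to B0
  B3←B1: walk B1 to B0
  B4←B2: walk B2→B1 to B0
  B4←B3: walk B3 to B0
  DF(B0)=∅
  DF(B1)={B3,B4}
  DF(B2)={B4}
  DF(B3)={B4}
  DF(B4)=∅

φ for i: defs {B3}
  DF⁺ = {B4}

Answer: ["B4"]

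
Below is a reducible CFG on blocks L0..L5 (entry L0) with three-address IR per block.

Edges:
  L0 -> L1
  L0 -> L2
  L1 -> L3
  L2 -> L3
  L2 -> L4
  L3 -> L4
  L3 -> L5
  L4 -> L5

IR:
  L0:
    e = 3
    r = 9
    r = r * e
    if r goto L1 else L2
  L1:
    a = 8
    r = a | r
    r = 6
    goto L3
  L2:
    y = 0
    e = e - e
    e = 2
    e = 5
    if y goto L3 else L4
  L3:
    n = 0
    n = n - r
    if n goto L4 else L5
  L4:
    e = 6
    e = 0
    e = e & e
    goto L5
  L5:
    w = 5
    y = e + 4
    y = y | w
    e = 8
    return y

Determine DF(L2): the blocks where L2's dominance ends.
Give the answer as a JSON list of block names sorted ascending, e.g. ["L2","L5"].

Answer: ["L3", "L4"]

Working:
idom tree: L1←L0 L2←L0 L3←L0 L4←L0 L5←L0
Dom∩ at merges:
  L3: preds {L1,L2}: {L0,L1} ∩ {L0,L2} = {L0}; idom=L0
  L4: preds {L2,L3}: {L0,L2} ∩ {L0,L3} = {L0}; idom=L0
  L5: preds {L3,L4}: {L0,L3} ∩ {L0,L4} = {L0}; idom=L0

DF walk-up:
  join L3 pred L1: L1 stop@L0
  join L3 pred L2: L2 stop@L0
  join L4 pred L2: L2 stop@L0
  join L4 pred L3: L3 stop@L0
  join L5 pred L3: L3 stop@L0
  join L5 pred L4: L4 stop@L0
  L0: DF=∅
  L1: DF={L3}
  L2: DF={L3,L4}
  L3: DF={L4,L5}
  L4: DF={L5}
  L5: DF=∅

DF(L2) = ["L3", "L4"]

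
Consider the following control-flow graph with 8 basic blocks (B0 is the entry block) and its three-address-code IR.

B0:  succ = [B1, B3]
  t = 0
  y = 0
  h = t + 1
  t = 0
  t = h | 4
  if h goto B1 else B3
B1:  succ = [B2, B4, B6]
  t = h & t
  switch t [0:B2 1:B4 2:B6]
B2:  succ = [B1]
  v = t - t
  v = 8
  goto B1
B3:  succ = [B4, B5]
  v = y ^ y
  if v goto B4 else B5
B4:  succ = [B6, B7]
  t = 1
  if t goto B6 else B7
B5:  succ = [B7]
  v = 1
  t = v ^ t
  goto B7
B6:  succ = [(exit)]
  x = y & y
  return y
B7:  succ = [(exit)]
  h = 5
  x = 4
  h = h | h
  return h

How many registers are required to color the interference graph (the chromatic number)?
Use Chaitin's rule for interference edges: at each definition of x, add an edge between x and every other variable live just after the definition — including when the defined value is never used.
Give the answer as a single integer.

def/use:
  B0 def {h,t,y} use ∅
  B1 def {t} use {h,t}
  B2 def {v} use {t}
  B3 def {v} use {y}
  B4 def {t} use ∅
  B5 def {t,v} use {t}
  B6 def {x} use {y}
  B7 def {h,x} use ∅

Backward fixpoint:
  B0 li=∅ lo={h,t,y}
  B1 li={h,t,y} lo={h,t,y}
  B2 li={h,t,y} lo={h,t,y}
  B3 li={t,y} lo={t,y}
  B4 li={y} lo={y}
  B5 li={t} lo=∅
  B6 li={y} lo=∅
  B7 li=∅ lo=∅

Conflict graph:
  h — {t,v,x,y}
  t — {h,v,y}
  v — {h,t,y}
  x — {h,y}
  y — {h,t,v,x}

Registers:
  {h,t,v,y} pairwise interfere (4-clique) ⇒ χ ≥ 4
  4-colouring: c0={h}  c1={y}  c2={t,x}  c3={v}
  χ = 4

Answer: 4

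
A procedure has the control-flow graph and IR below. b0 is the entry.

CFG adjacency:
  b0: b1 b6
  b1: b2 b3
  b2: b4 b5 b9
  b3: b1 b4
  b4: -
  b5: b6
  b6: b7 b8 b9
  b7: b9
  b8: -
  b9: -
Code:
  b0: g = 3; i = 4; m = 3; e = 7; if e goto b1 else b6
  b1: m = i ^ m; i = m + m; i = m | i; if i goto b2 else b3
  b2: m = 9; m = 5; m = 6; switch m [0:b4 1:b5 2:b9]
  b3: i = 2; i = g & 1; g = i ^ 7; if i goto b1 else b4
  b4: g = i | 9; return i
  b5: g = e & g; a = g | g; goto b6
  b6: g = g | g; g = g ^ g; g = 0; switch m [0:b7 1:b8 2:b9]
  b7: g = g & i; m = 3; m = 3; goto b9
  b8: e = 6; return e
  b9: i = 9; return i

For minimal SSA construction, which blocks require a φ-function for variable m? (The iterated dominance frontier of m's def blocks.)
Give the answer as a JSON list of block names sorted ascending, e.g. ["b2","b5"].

idom tree: b1←b0 b2←b1 b3←b1 b4←b1 b5←b2 b6←b0 b7←b6 b8←b6 b9←b0
Dom at joins:
  b1: preds {b0,b3}: {b0} ∩ {b0,b1,b3} = {b0}; idom=b0
  b4: preds {b2,b3}: {b0,b1,b2} ∩ {b0,b1,b3} = {b0,b1}; idom=b1
  b6: preds {b0,b5}: {b0} ∩ {b0,b1,b2,b5} = {b0}; idom=b0
  b9: preds {b2,b6,b7}: {b0,b1,b2} ∩ {b0,b6} ∩ {b0,b6,b7} = {b0}; idom=b0

DF walk-up:
  join b1 pred b0: · stop@b0
  join b1 pred b3: b3→b1 stop@b0
  join b4 pred b2: b2 stop@b1
  join b4 pred b3: b3 stop@b1
  join b6 pred b0: · stop@b0
  join b6 pred b5: b5→b2→b1 stop@b0
  join b9 pred b2: b2→b1 stop@b0
  join b9 pred b6: b6 stop@b0
  join b9 pred b7: b7→b6 stop@b0
  b0 → ∅
  b1 → {b1,b6,b9}
  b2 → {b4,b6,b9}
  b3 → {b1,b4}
  b4 → ∅
  b5 → {b6}
  b6 → {b9}
  b7 → {b9}
  b8 → ∅
  b9 → ∅

φ for m: defs {b0,b1,b2,b7}
  DF⁺ = {b1,b4,b6,b9}

Answer: ["b1", "b4", "b6", "b9"]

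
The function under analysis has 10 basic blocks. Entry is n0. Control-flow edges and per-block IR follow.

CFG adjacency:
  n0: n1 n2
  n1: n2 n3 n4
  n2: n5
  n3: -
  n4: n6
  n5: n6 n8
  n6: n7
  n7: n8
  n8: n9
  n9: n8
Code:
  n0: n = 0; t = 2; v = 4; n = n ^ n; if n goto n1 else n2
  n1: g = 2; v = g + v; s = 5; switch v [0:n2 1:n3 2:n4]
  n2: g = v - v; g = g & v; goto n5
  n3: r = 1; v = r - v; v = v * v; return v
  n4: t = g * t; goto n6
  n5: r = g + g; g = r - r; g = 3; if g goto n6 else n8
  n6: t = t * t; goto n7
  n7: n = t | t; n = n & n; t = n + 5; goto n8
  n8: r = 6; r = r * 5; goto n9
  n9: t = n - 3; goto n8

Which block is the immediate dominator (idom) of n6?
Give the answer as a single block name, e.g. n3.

idom tree: n1←n0 n2←n0 n3←n1 n4←n1 n5←n2 n6←n0 n7←n6 n8←n0 n9←n8
Dom∩ at merges:
  n2: preds {n0,n1}: {n0} ∩ {n0,n1} = {n0}; idom=n0
  n6: preds {n4,n5}: {n0,n1,n4} ∩ {n0,n2,n5} = {n0}; idom=n0
  n8: preds {n5,n7,n9}: {n0,n2,n5} ∩ {n0,n6,n7} ∩ {n0,n8,n9} = {n0}; idom=n0

idom(n6) = n0

Answer: n0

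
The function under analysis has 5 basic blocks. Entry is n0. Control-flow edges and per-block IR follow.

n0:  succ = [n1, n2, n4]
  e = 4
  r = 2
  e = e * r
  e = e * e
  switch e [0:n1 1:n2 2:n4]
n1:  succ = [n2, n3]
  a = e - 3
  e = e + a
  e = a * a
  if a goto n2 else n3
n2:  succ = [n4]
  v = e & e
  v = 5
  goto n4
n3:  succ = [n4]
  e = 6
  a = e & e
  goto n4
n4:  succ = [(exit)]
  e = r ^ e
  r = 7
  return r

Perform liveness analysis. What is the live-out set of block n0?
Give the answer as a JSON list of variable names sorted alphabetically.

Answer: ["e", "r"]

Working:
Per-block:
  n0: def={e,r} ue=∅
  n1: def={a,e} ue={e}
  n2: def={v} ue={e}
  n3: def={a,e} ue=∅
  n4: def={e,r} ue={e,r}

Liveness:
  live n0: ∅→{e,r}
  live n1: {e,r}→{e,r}
  live n2: {e,r}→{e,r}
  live n3: {r}→{e,r}
  live n4: {e,r}→∅

live-out(n0) = ["e", "r"]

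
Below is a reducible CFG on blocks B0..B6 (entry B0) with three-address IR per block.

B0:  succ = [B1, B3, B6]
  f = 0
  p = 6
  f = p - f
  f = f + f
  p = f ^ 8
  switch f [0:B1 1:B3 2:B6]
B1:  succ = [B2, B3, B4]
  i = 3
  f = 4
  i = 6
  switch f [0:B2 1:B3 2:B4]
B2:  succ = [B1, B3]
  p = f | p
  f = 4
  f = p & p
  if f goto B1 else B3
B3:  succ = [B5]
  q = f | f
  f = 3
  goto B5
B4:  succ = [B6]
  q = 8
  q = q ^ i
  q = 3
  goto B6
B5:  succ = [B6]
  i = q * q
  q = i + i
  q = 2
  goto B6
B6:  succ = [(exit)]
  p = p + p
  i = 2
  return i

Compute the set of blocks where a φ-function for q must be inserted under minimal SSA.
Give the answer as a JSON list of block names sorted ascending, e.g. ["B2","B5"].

idom tree: B1←B0 B2←B1 B3←B0 B4←B1 B5←B3 B6←B0
Dom∩ at merges:
  B1: preds {B0,B2}: {B0} ∩ {B0,B1,B2} = {B0}; idom=B0
  B3: preds {B0,B1,B2}: {B0} ∩ {B0,B1} ∩ {B0,B1,B2} = {B0}; idom=B0
  B6: preds {B0,B4,B5}: {B0} ∩ {B0,B1,B4} ∩ {B0,B3,B5} = {B0}; idom=B0

DF walk-up:
  join B1 pred B0: · stop@B0
  join B1 pred B2: B2→B1 stop@B0
  join B3 pred B0: · stop@B0
  join B3 pred B1: B1 stop@B0
  join B3 pred B2: B2→B1 stop@B0
  join B6 pred B0: · stop@B0
  join B6 pred B4: B4→B1 stop@B0
  join B6 pred B5: B5→B3 stop@B0
  DF(B0)=∅
  DF(B1)={B1,B3,B6}
  DF(B2)={B1,B3}
  DF(B3)={B6}
  DF(B4)={B6}
  DF(B5)={B6}
  DF(B6)=∅

φ for q: defs {B3,B4,B5}
  DF⁺ = {B6}

Answer: ["B6"]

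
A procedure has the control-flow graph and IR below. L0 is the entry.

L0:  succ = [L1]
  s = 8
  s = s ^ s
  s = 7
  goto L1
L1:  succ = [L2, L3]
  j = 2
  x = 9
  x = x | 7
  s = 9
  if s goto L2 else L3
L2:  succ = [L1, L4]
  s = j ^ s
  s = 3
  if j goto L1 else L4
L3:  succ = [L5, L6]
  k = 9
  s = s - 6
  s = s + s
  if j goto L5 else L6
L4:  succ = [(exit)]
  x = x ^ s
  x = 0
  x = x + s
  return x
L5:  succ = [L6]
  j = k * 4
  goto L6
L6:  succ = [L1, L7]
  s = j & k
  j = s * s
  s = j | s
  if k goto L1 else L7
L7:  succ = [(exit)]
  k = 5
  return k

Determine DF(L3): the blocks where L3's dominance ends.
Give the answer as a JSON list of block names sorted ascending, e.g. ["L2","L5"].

Answer: ["L1"]

Analysis:
idom tree: L1←L0 L2←L1 L3←L1 L4←L2 L5←L3 L6←L3 L7←L6
Dom at joins:
  L1: preds {L0,L2,L6}: {L0} ∩ {L0,L1,L2} ∩ {L0,L1,L3,L6} = {L0}; idom=L0
  L6: preds {L3,L5}: {L0,L1,L3} ∩ {L0,L1,L3,L5} = {L0,L1,L3}; idom=L3

Frontier:
  join L1 pred L0: · stop@L0
  join L1 pred L2: L2→L1 stop@L0
  join L1 pred L6: L6→L3→L1 stop@L0
  join L6 pred L3: · stop@L3
  join L6 pred L5: L5 stop@L3
  L0: DF=∅
  L1: DF={L1}
  L2: DF={L1}
  L3: DF={L1}
  L4: DF=∅
  L5: DF={L6}
  L6: DF={L1}
  L7: DF=∅

DF(L3) = ["L1"]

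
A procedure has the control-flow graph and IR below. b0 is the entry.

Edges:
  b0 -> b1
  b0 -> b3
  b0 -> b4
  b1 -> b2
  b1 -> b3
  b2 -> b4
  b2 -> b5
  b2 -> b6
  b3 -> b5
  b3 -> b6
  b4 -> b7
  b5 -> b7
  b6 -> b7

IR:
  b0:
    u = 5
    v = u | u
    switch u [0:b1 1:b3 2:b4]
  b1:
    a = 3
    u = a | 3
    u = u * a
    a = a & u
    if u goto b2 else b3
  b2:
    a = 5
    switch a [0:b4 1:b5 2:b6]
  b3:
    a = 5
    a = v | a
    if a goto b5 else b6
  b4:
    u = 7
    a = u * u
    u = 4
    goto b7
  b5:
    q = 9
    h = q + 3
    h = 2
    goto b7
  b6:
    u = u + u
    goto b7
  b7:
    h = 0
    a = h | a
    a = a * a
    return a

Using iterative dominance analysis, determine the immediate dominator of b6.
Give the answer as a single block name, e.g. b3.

Answer: b0

Working:
idom tree: b1←b0 b2←b1 b3←b0 b4←b0 b5←b0 b6←b0 b7←b0
Join-block Dom:
  b3: preds {b0,b1}: {b0} ∩ {b0,b1} = {b0}; idom=b0
  b4: preds {b0,b2}: {b0} ∩ {b0,b1,b2} = {b0}; idom=b0
  b5: preds {b2,b3}: {b0,b1,b2} ∩ {b0,b3} = {b0}; idom=b0
  b6: preds {b2,b3}: {b0,b1,b2} ∩ {b0,b3} = {b0}; idom=b0
  b7: preds {b4,b5,b6}: {b0,b4} ∩ {b0,b5} ∩ {b0,b6} = {b0}; idom=b0

idom(b6) = b0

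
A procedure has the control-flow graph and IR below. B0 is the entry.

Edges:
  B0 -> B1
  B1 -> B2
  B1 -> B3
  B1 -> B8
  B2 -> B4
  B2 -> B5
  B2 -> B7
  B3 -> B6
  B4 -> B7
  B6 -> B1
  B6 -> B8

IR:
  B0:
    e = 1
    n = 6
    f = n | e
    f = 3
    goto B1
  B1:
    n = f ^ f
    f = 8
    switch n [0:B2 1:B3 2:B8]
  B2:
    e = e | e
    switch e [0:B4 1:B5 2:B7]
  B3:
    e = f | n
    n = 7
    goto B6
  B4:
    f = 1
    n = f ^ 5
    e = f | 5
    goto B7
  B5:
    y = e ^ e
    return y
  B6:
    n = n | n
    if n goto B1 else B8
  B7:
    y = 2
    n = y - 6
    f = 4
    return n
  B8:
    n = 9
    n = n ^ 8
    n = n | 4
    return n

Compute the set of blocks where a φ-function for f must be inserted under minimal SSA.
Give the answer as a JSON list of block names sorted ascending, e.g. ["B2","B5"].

Answer: ["B1", "B7"]

Derivation:
idom tree: B1←B0 B2←B1 B3←B1 B4←B2 B5←B2 B6←B3 B7←B2 B8←B1
Join-block Dom:
  B1: preds {B0,B6}: {B0} ∩ {B0,B1,B3,B6} = {B0}; idom=B0
  B7: preds {B2,B4}: {B0,B1,B2} ∩ {B0,B1,B2,B4} = {B0,B1,B2}; idom=B2
  B8: preds {B1,B6}: {B0,B1} ∩ {B0,B1,B3,B6} = {B0,B1}; idom=B1

DF derivation:
  join B1 pred B0: · stop@B0
  join B1 pred B6: B6→B3→B1 stop@B0
  join B7 pred B2: · stop@B2
  join B7 pred B4: B4 stop@B2
  join B8 pred B1: · stop@B1
  join B8 pred B6: B6→B3 stop@B1
  DF(B0)=∅
  DF(B1)={B1}
  DF(B2)=∅
  DF(B3)={B1,B8}
  DF(B4)={B7}
  DF(B5)=∅
  DF(B6)={B1,B8}
  DF(B7)=∅
  DF(B8)=∅

φ for f: defs {B0,B1,B4,B7}
  DF⁺ = {B1,B7}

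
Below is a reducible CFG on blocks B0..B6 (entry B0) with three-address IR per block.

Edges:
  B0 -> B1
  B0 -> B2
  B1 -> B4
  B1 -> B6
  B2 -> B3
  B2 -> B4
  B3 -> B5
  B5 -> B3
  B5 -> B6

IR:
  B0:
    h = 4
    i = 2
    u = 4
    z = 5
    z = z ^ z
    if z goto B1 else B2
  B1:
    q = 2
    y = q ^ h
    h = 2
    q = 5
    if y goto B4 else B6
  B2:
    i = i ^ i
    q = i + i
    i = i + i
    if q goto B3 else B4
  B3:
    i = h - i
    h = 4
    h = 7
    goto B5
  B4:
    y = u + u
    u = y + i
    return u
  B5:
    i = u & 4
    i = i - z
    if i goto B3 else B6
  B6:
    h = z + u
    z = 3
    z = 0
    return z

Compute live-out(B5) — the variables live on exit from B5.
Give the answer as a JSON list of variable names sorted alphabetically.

Block summaries:
  B0 def {h,i,u,z} use ∅
  B1 def {h,q,y} use {h}
  B2 def {i,q} use {i}
  B3 def {h,i} use {h,i}
  B4 def {u,y} use {i,u}
  B5 def {i} use {u,z}
  B6 def {h,z} use {u,z}

Liveness:
  B0: in=∅ out={h,i,u,z}
  B1: in={h,i,u,z} out={i,u,z}
  B2: in={h,i,u,z} out={h,i,u,z}
  B3: in={h,i,u,z} out={h,u,z}
  B4: in={i,u} out=∅
  B5: in={h,u,z} out={h,i,u,z}
  B6: in={u,z} out=∅

live-out(B5) = ["h", "i", "u", "z"]

Answer: ["h", "i", "u", "z"]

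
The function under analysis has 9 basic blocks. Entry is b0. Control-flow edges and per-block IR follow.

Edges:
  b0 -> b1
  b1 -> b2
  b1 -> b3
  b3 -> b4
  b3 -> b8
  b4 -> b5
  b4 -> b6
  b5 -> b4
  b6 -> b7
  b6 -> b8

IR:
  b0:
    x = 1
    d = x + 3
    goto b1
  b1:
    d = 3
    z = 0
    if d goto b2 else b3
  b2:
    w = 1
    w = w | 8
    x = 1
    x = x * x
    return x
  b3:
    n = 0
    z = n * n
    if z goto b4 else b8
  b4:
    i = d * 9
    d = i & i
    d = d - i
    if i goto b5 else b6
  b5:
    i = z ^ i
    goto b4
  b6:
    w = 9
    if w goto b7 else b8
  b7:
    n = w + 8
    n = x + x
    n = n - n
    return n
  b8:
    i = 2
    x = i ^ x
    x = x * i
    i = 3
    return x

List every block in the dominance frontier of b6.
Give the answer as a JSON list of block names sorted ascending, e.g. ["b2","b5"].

Answer: ["b8"]

Analysis:
idom tree: b1←b0 b2←b1 b3←b1 b4←b3 b5←b4 b6←b4 b7←b6 b8←b3
Join-block Dom:
  b4: preds {b3,b5}: {b0,b1,b3} ∩ {b0,b1,b3,b4,b5} = {b0,b1,b3}; idom=b3
  b8: preds {b3,b6}: {b0,b1,b3} ∩ {b0,b1,b3,b4,b6} = {b0,b1,b3}; idom=b3

Frontier:
  join b4 pred b3: · stop@b3
  join b4 pred b5: b5→b4 stop@b3
  join b8 pred b3: · stop@b3
  join b8 pred b6: b6→b4 stop@b3
  b0: DF=∅
  b1: DF=∅
  b2: DF=∅
  b3: DF=∅
  b4: DF={b4,b8}
  b5: DF={b4}
  b6: DF={b8}
  b7: DF=∅
  b8: DF=∅

DF(b6) = ["b8"]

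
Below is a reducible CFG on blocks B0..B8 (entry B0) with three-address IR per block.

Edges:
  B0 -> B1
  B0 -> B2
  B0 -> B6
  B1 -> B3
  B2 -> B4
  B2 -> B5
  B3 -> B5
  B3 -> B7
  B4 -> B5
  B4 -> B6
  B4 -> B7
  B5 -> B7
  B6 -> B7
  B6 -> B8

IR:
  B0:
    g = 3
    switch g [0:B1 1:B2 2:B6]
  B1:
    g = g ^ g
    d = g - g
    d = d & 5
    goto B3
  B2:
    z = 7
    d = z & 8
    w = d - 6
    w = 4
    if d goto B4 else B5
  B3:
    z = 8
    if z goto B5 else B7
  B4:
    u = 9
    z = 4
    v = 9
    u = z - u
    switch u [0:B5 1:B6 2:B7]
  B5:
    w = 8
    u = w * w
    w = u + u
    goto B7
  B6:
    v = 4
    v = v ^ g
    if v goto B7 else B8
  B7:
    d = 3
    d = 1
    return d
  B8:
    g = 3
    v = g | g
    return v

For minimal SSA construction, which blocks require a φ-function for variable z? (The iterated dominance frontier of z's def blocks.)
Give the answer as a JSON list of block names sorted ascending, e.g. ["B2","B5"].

Answer: ["B5", "B6", "B7"]

Derivation:
idom tree: B1←B0 B2←B0 B3←B1 B4←B2 B5←B0 B6←B0 B7←B0 B8←B6
Dom∩ at merges:
  B5: preds {B2,B3,B4}: {B0,B2} ∩ {B0,B1,B3} ∩ {B0,B2,B4} = {B0}; idom=B0
  B6: preds {B0,B4}: {B0} ∩ {B0,B2,B4} = {B0}; idom=B0
  B7: preds {B3,B4,B5,B6}: {B0,B1,B3} ∩ {B0,B2,B4} ∩ {B0,B5} ∩ {B0,B6} = {B0}; idom=B0

DF walk-up:
  join B5 pred B2: B2 stop@B0
  join B5 pred B3: B3→B1 stop@B0
  join B5 pred B4: B4→B2 stop@B0
  join B6 pred B0: · stop@B0
  join B6 pred B4: B4→B2 stop@B0
  join B7 pred B3: B3→B1 stop@B0
  join B7 pred B4: B4→B2 stop@B0
  join B7 pred B5: B5 stop@B0
  join B7 pred B6: B6 stop@B0
  B0: DF=∅
  B1: DF={B5,B7}
  B2: DF={B5,B6,B7}
  B3: DF={B5,B7}
  B4: DF={B5,B6,B7}
  B5: DF={B7}
  B6: DF={B7}
  B7: DF=∅
  B8: DF=∅

φ for z: defs {B2,B3,B4}
  DF⁺ = {B5,B6,B7}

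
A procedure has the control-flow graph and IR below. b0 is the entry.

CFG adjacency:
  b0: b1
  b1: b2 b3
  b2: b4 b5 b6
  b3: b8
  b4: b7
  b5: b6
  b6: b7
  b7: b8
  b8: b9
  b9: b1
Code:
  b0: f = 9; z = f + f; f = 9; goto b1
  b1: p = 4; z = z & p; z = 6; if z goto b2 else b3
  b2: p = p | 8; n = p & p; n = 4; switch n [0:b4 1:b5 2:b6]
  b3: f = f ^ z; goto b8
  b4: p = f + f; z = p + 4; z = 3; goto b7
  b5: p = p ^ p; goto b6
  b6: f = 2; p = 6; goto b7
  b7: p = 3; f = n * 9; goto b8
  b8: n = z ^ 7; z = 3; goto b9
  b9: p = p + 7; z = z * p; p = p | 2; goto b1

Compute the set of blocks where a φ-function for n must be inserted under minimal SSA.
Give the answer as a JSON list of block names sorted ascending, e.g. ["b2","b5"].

idom tree: b1←b0 b2←b1 b3←b1 b4←b2 b5←b2 b6←b2 b7←b2 b8←b1 b9←b8
Join-block Dom:
  b1: preds {b0,b9}: {b0} ∩ {b0,b1,b8,b9} = {b0}; idom=b0
  b6: preds {b2,b5}: {b0,b1,b2} ∩ {b0,b1,b2,b5} = {b0,b1,b2}; idom=b2
  b7: preds {b4,b6}: {b0,b1,b2,b4} ∩ {b0,b1,b2,b6} = {b0,b1,b2}; idom=b2
  b8: preds {b3,b7}: {b0,b1,b3} ∩ {b0,b1,b2,b7} = {b0,b1}; idom=b1

DF derivation:
  join b1 pred b0: · stop@b0
  join b1 pred b9: b9→b8→b1 stop@b0
  join b6 pred b2: · stop@b2
  join b6 pred b5: b5 stop@b2
  join b7 pred b4: b4 stop@b2
  join b7 pred b6: b6 stop@b2
  join b8 pred b3: b3 stop@b1
  join b8 pred b7: b7→b2 stop@b1
  b0: DF=∅
  b1: DF={b1}
  b2: DF={b8}
  b3: DF={b8}
  b4: DF={b7}
  b5: DF={b6}
  b6: DF={b7}
  b7: DF={b8}
  b8: DF={b1}
  b9: DF={b1}

φ for n: defs {b2,b8}
  DF⁺ = {b1,b8}

Answer: ["b1", "b8"]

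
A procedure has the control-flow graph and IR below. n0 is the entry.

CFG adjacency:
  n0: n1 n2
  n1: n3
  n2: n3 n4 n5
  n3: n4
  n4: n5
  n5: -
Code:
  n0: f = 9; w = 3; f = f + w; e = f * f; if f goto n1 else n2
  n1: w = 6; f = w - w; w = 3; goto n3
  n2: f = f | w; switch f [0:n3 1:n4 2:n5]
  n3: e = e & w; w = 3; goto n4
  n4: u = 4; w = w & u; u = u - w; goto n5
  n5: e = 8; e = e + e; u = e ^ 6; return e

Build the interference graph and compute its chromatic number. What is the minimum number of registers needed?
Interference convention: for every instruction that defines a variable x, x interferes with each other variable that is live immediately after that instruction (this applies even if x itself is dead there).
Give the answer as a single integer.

Answer: 3

Derivation:
Per-block:
  n0: def={e,f,w} ue=∅
  n1: def={f,w} ue=∅
  n2: def={f} ue={f,w}
  n3: def={e,w} ue={e,w}
  n4: def={u,w} ue={w}
  n5: def={e,u} ue=∅

Liveness:
  n0: in=∅ out={e,f,w}
  n1: in={e} out={e,w}
  n2: in={e,f,w} out={e,w}
  n3: in={e,w} out={w}
  n4: in={w} out=∅
  n5: in=∅ out=∅

Interference:
  e: {f,u,w}
  f: {e,w}
  u: {e,w}
  w: {e,f,u}

Chromatic number:
  {e,f,w} pairwise interfere (3-clique) ⇒ χ ≥ 3
  3-colouring: R0={e}  R1={w}  R2={f,u}
  χ = 3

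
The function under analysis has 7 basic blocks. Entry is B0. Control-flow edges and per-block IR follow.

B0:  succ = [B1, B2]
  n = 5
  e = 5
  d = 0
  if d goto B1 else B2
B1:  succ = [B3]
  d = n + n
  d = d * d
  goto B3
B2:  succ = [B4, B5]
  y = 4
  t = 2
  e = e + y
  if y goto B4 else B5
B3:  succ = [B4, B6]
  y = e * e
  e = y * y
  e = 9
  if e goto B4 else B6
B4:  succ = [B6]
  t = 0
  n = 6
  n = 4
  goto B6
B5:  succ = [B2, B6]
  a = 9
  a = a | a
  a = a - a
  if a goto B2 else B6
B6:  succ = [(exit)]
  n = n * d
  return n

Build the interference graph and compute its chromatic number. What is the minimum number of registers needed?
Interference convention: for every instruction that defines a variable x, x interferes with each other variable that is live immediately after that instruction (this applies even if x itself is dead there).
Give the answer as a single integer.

Answer: 5

Analysis:
Per-block:
  B0 def {d,e,n} use ∅
  B1 def {d} use {n}
  B2 def {e,t,y} use {e}
  B3 def {e,y} use {e}
  B4 def {n,t} use ∅
  B5 def {a} use ∅
  B6 def {n} use {d,n}

Live sets:
  B0 li=∅ lo={d,e,n}
  B1 li={e,n} lo={d,e,n}
  B2 li={d,e,n} lo={d,e,n}
  B3 li={d,e,n} lo={d,n}
  B4 li={d} lo={d,n}
  B5 li={d,e,n} lo={d,e,n}
  B6 li={d,n} lo=∅

Interference:
  a — {d,e,n}
  d — {a,e,n,t,y}
  e — {a,d,n,t,y}
  n — {a,d,e,t,y}
  t — {d,e,n,y}
  y — {d,e,n,t}

Colouring:
  {d,e,n,t,y} pairwise interfere (5-clique) ⇒ χ ≥ 5
  assign a→c3 d→c0 e→c1 n→c2 t→c3 y→c4 — no edge inside a register ⇒ χ ≤ 5
  χ = 5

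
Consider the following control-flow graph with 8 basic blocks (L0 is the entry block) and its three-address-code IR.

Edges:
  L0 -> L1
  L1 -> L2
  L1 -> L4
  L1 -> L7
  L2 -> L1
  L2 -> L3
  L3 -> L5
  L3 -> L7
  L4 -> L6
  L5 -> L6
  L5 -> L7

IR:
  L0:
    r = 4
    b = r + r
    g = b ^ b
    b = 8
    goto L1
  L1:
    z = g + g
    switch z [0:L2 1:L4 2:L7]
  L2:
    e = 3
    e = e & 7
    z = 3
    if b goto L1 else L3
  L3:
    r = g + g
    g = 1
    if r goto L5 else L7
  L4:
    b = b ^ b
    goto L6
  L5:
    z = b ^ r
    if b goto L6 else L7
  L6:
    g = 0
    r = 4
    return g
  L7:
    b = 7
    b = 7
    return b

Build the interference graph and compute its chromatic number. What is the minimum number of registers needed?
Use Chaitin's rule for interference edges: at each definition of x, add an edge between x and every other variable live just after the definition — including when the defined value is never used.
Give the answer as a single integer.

Answer: 3

Derivation:
Per-block:
  L0 def {b,g,r} use ∅
  L1 def {z} use {g}
  L2 def {e,z} use {b}
  L3 def {g,r} use {g}
  L4 def {b} use {b}
  L5 def {z} use {b,r}
  L6 def {g,r} use ∅
  L7 def {b} use ∅

Liveness:
  L0: in=∅ out={b,g}
  L1: in={b,g} out={b,g}
  L2: in={b,g} out={b,g}
  L3: in={b,g} out={b,r}
  L4: in={b} out=∅
  L5: in={b,r} out=∅
  L6: in=∅ out=∅
  L7: in=∅ out=∅

Interference:
  b↔{e,g,r,z}
  e↔{b,g}
  g↔{b,e,r,z}
  r↔{b,g}
  z↔{b,g}

Colouring:
  lower bound: {b,e,g} mutually conflict ⇒ χ ≥ 3
  assign b→c0 e→c2 g→c1 r→c2 z→c2 — no edge inside a register ⇒ χ ≤ 3
  χ = 3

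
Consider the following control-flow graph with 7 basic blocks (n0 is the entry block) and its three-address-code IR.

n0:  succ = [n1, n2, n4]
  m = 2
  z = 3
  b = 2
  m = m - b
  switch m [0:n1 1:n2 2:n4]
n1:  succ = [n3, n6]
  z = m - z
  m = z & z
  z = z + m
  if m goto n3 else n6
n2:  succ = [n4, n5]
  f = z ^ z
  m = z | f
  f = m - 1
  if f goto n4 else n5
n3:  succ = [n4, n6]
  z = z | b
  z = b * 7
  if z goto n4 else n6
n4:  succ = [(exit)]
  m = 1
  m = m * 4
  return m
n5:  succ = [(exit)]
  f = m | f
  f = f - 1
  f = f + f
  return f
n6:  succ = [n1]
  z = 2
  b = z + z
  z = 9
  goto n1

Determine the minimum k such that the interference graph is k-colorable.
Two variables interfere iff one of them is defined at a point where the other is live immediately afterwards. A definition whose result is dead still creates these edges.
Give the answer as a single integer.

Answer: 3

Working:
Block summaries:
  n0: def={b,m,z} ue=∅
  n1: def={m,z} ue={m,z}
  n2: def={f,m} ue={z}
  n3: def={z} ue={b,z}
  n4: def={m} ue=∅
  n5: def={f} ue={f,m}
  n6: def={b,z} ue=∅

Backward fixpoint:
  n0: in=∅ out={b,m,z}
  n1: in={b,m,z} out={b,m,z}
  n2: in={z} out={f,m}
  n3: in={b,m,z} out={m}
  n4: in=∅ out=∅
  n5: in={f,m} out=∅
  n6: in={m} out={b,m,z}

Conflict graph:
  b: {m,z}
  f: {m,z}
  m: {b,f,z}
  z: {b,f,m}

Registers:
  clique {b,m,z} ⇒ need ≥ 3
  3-colouring: R0={m}  R1={z}  R2={b,f}
  χ = 3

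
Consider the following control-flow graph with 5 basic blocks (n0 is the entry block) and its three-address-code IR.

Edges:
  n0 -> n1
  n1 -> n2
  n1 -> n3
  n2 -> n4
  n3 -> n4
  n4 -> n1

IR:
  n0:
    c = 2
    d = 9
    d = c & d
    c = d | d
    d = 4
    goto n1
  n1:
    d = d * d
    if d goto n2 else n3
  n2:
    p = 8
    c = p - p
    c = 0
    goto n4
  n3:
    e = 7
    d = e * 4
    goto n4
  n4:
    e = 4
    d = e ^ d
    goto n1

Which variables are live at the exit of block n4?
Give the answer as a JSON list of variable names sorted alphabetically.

Block summaries:
  n0: {c,d} / ∅
  n1: {d} / {d}
  n2: {c,p} / ∅
  n3: {d,e} / ∅
  n4: {d,e} / {d}

Live sets:
  n0 li=∅ lo={d}
  n1 li={d} lo={d}
  n2 li={d} lo={d}
  n3 li=∅ lo={d}
  n4 li={d} lo={d}

live-out(n4) = ["d"]

Answer: ["d"]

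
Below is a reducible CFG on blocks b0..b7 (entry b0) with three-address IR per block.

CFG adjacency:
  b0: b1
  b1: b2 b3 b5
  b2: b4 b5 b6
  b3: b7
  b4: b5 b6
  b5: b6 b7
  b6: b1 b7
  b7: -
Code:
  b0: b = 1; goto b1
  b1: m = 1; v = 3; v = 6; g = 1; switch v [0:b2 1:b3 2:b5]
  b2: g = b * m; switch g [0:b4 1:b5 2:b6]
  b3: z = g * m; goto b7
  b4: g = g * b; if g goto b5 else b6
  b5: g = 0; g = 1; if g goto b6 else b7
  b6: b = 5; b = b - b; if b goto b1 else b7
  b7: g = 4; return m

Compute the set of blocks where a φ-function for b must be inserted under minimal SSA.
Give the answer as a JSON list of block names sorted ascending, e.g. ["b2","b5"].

idom tree: b1←b0 b2←b1 b3←b1 b4←b2 b5←b1 b6←b1 b7←b1
Join-block Dom:
  b1: preds {b0,b6}: {b0} ∩ {b0,b1,b6} = {b0}; idom=b0
  b5: preds {b1,b2,b4}: {b0,b1} ∩ {b0,b1,b2} ∩ {b0,b1,b2,b4} = {b0,b1}; idom=b1
  b6: preds {b2,b4,b5}: {b0,b1,b2} ∩ {b0,b1,b2,b4} ∩ {b0,b1,b5} = {b0,b1}; idom=b1
  b7: preds {b3,b5,b6}: {b0,b1,b3} ∩ {b0,b1,b5} ∩ {b0,b1,b6} = {b0,b1}; idom=b1

Frontier:
  b1←b0: walk · to b0
  b1←b6: walk b6→b1 to b0
  b5←b1: walk · to b1
  b5←b2: walk b2 to b1
  b5←b4: walk b4→b2 to b1
  b6←b2: walk b2 to b1
  b6←b4: walk b4→b2 to b1
  b6←b5: walk b5 to b1
  b7←b3: walk b3 to b1
  b7←b5: walk b5 to b1
  b7←b6: walk b6 to b1
  DF(b0)=∅
  DF(b1)={b1}
  DF(b2)={b5,b6}
  DF(b3)={b7}
  DF(b4)={b5,b6}
  DF(b5)={b6,b7}
  DF(b6)={b1,b7}
  DF(b7)=∅

φ for b: defs {b0,b6}
  DF⁺ = {b1,b7}

Answer: ["b1", "b7"]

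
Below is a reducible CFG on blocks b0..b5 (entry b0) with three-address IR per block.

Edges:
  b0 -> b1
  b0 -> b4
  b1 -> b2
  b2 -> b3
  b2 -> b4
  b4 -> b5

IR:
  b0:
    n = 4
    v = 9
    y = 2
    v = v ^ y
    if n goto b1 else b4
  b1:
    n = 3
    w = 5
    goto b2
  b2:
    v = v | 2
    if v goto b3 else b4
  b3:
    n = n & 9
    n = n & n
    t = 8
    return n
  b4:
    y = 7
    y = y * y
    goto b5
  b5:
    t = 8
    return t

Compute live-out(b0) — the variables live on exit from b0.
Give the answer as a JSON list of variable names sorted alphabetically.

Answer: ["v"]

Analysis:
def/use:
  b0: {n,v,y} / ∅
  b1: {n,w} / ∅
  b2: {v} / {v}
  b3: {n,t} / {n}
  b4: {y} / ∅
  b5: {t} / ∅

Backward fixpoint:
  live b0: ∅→{v}
  live b1: {v}→{n,v}
  live b2: {n,v}→{n}
  live b3: {n}→∅
  live b4: ∅→∅
  live b5: ∅→∅

live-out(b0) = ["v"]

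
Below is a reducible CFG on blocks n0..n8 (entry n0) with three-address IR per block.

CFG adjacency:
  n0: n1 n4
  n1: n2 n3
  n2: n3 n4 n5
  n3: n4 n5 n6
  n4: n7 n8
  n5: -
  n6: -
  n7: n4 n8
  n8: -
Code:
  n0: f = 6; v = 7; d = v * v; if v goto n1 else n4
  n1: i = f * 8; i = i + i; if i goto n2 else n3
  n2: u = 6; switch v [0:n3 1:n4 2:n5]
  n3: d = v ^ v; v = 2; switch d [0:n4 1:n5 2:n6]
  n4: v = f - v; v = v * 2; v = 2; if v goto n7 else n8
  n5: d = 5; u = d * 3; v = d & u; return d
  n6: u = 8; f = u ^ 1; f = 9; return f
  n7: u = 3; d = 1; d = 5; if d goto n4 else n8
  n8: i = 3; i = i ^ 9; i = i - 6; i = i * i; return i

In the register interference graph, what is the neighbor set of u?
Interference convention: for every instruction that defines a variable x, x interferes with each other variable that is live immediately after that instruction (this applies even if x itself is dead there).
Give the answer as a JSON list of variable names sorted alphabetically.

Block summaries:
  n0: {d,f,v} / ∅
  n1: {i} / {f}
  n2: {u} / {v}
  n3: {d,v} / {v}
  n4: {v} / {f,v}
  n5: {d,u,v} / ∅
  n6: {f,u} / ∅
  n7: {d,u} / ∅
  n8: {i} / ∅

Backward fixpoint:
  n0: in=∅ out={f,v}
  n1: in={f,v} out={f,v}
  n2: in={f,v} out={f,v}
  n3: in={f,v} out={f,v}
  n4: in={f,v} out={f,v}
  n5: in=∅ out=∅
  n6: in=∅ out=∅
  n7: in={f,v} out={f,v}
  n8: in=∅ out=∅

Interfere edges:
  d↔{f,u,v}
  f↔{d,i,u,v}
  i↔{f,v}
  u↔{d,f,v}
  v↔{d,f,i,u}

N(u) = ["d", "f", "v"]

Answer: ["d", "f", "v"]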